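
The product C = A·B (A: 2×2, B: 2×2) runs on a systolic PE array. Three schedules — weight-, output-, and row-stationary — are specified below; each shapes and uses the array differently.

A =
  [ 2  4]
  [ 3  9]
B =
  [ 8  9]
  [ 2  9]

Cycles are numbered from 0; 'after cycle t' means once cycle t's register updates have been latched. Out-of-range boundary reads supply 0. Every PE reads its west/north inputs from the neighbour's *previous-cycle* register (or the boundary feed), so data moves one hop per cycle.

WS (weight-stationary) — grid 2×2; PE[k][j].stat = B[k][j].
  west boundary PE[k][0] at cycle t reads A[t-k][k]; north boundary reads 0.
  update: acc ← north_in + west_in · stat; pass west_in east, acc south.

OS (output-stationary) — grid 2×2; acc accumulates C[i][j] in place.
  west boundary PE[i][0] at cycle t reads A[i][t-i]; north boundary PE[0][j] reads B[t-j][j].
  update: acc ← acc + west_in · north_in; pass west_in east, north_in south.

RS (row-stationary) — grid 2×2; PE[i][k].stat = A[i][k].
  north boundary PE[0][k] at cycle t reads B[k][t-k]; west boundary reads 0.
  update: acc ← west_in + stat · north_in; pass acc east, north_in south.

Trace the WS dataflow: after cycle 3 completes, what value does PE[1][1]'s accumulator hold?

PE[1][1].acc = 108

WS on a 2×2 grid — tracing PE[1][1] and its feeders:
  [0] (0,1) acc=0 (h:0 v:0)
  [0] (1,0) acc=0 (h:0 v:0)
  [0] (1,1) acc=0 (h:0 v:0)
  [1] (0,1) acc=18 (h:2 v:18)
  [1] (1,0) acc=24 (h:4 v:24)
  [1] (1,1) acc=0 (h:0 v:0)
  [2] (0,1) acc=27 (h:3 v:27)
  [2] (1,0) acc=42 (h:9 v:42)
  [2] (1,1) acc=54 (h:4 v:54)
  [3] (0,1) acc=0 (h:0 v:0)
  [3] (1,0) acc=0 (h:0 v:0)
  [3] (1,1) acc=108 (h:9 v:108)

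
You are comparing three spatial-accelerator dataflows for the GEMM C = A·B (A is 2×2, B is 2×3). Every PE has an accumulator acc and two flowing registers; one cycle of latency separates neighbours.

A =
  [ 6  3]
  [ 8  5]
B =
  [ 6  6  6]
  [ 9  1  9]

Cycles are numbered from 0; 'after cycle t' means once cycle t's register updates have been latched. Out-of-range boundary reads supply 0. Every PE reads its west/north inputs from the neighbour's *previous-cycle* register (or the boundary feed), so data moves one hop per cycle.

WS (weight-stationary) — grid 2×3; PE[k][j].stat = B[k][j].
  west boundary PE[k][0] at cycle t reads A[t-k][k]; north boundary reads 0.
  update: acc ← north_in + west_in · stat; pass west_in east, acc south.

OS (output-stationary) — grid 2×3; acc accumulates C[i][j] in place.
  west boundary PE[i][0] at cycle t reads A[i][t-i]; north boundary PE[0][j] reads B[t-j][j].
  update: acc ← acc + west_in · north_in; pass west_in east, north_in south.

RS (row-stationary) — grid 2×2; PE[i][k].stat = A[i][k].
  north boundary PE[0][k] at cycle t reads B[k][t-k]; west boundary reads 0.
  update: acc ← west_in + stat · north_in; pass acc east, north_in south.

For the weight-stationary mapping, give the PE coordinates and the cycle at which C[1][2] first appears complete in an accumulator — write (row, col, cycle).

(row, col, cycle) = (1, 2, 4)

Under WS, C[1][2] lands at PE[1][2]:
  0: (1,2).acc=0  regs=<0,0>
  1: (1,2).acc=0  regs=<0,0>
  2: (1,2).acc=0  regs=<0,0>
  3: (1,2).acc=63  regs=<3,63>
  4: (1,2).acc=93  regs=<5,93>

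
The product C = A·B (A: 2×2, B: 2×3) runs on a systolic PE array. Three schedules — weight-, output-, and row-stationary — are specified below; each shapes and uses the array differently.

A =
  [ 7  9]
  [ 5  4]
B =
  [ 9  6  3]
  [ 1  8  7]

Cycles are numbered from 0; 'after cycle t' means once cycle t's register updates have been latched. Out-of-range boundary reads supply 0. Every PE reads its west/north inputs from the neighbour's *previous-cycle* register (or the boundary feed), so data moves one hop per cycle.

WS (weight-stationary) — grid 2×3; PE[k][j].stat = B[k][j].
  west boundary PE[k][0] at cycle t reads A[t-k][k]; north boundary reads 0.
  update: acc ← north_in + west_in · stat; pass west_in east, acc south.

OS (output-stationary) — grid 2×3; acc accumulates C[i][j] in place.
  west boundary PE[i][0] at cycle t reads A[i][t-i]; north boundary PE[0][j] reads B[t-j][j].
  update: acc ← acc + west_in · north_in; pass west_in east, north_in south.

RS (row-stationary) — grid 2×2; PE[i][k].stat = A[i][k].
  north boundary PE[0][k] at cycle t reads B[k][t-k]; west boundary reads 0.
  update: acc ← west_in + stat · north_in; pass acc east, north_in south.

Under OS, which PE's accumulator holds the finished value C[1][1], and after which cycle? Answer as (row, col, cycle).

(row, col, cycle) = (1, 1, 3)

OS — PE[1][1] is where C[1][1] collects:
  cycle 0: PE[1][1] → acc 0, east 0, south 0
  cycle 1: PE[1][1] → acc 0, east 0, south 0
  cycle 2: PE[1][1] → acc 30, east 5, south 6
  cycle 3: PE[1][1] → acc 62, east 4, south 8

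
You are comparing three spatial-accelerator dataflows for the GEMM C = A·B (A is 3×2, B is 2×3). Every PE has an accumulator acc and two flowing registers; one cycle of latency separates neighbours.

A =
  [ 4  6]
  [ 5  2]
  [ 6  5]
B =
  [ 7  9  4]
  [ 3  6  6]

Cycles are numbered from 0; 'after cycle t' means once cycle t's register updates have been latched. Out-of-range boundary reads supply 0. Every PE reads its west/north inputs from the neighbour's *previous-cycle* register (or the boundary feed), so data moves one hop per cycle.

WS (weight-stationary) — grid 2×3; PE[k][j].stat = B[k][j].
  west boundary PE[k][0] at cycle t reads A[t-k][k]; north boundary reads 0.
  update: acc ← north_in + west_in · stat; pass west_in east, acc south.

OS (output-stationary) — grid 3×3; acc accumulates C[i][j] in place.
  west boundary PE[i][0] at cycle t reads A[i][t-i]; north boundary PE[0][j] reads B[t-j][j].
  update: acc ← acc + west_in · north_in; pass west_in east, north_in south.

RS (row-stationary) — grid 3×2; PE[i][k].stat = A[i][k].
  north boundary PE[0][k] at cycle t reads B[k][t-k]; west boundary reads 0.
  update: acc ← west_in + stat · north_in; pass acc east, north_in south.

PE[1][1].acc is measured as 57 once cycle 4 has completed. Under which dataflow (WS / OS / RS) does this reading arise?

dataflow = OS

WS [2×3] PE[1][1] across cycles:
  step 0 · PE1,1: acc=0; fwd→0 fwd↓0
  step 1 · PE1,1: acc=0; fwd→0 fwd↓0
  step 2 · PE1,1: acc=72; fwd→6 fwd↓72
  step 3 · PE1,1: acc=57; fwd→2 fwd↓57
  step 4 · PE1,1: acc=84; fwd→5 fwd↓84
OS [3×3] PE[1][1] across cycles:
  step 0 · PE1,1: acc=0; fwd→0 fwd↓0
  step 1 · PE1,1: acc=0; fwd→0 fwd↓0
  step 2 · PE1,1: acc=45; fwd→5 fwd↓9
  step 3 · PE1,1: acc=57; fwd→2 fwd↓6
  step 4 · PE1,1: acc=57; fwd→0 fwd↓0
RS [3×2] PE[1][1] across cycles:
  step 0 · PE1,1: acc=0; fwd→0 fwd↓0
  step 1 · PE1,1: acc=0; fwd→0 fwd↓0
  step 2 · PE1,1: acc=41; fwd→41 fwd↓3
  step 3 · PE1,1: acc=57; fwd→57 fwd↓6
  step 4 · PE1,1: acc=32; fwd→32 fwd↓6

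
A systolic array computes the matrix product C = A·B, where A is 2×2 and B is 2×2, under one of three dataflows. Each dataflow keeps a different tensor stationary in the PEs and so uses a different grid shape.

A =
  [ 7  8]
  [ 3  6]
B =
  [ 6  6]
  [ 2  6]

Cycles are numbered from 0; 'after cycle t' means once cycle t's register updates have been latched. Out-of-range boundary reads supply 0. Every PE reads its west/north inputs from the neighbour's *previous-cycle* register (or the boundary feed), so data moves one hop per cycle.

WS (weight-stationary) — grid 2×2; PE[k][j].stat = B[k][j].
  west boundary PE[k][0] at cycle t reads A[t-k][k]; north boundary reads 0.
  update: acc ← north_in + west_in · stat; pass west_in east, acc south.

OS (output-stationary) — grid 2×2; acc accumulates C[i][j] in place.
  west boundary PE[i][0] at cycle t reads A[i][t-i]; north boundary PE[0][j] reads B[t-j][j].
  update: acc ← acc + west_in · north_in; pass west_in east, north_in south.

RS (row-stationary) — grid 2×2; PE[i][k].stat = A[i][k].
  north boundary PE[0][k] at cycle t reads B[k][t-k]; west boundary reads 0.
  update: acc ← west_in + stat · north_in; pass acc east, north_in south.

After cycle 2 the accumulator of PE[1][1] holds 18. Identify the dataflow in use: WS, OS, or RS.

dataflow = OS

Under WS (2×2), PE[1][1]:
  t=0 PE[1][1]: acc=0 h=0 v=0
  t=1 PE[1][1]: acc=0 h=0 v=0
  t=2 PE[1][1]: acc=90 h=8 v=90
Under OS (2×2), PE[1][1]:
  t=0 PE[1][1]: acc=0 h=0 v=0
  t=1 PE[1][1]: acc=0 h=0 v=0
  t=2 PE[1][1]: acc=18 h=3 v=6
Under RS (2×2), PE[1][1]:
  t=0 PE[1][1]: acc=0 h=0 v=0
  t=1 PE[1][1]: acc=0 h=0 v=0
  t=2 PE[1][1]: acc=30 h=30 v=2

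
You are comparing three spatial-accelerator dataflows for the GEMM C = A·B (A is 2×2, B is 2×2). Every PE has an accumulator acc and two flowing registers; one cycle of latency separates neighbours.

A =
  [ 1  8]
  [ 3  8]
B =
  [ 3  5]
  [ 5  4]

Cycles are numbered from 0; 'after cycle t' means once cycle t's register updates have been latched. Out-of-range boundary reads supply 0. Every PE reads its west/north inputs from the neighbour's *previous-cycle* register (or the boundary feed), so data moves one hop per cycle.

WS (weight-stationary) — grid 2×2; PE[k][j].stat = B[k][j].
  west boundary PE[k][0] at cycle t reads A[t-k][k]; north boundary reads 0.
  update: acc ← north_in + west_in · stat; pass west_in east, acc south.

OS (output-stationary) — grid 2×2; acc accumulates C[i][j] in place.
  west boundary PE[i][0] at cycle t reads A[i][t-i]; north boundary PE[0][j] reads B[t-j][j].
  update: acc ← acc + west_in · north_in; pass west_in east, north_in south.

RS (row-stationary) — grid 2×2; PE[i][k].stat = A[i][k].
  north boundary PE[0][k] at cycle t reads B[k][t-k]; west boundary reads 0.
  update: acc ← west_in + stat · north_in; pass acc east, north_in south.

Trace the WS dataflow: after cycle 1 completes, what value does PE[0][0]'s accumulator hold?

PE[0][0].acc = 9

WS 2×2: PE[0][0] cycle-by-cycle (with neighbour feeds):
  @0  [0,0]  acc 3  |  →1  ↓3
  @1  [0,0]  acc 9  |  →3  ↓9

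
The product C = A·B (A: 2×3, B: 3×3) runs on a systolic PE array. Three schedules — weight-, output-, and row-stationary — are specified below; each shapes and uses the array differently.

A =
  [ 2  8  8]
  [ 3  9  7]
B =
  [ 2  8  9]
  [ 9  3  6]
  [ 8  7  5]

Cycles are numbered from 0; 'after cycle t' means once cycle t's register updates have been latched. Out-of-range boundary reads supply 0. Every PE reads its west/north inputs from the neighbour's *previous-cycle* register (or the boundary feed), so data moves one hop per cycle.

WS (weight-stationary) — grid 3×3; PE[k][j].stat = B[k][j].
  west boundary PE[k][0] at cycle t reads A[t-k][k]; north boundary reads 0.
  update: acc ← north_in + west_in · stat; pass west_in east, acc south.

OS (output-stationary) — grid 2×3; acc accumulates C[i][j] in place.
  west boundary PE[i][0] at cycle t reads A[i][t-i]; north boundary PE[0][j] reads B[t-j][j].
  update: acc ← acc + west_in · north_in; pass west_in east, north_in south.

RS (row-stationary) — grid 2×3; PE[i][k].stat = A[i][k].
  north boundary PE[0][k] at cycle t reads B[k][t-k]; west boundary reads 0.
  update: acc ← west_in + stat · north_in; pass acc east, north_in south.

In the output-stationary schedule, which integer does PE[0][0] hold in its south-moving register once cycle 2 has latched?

OS (2×3). Following PE[0][0] plus its west/north inputs:
  c0 r0c0: 4 / 2 / 2
  c1 r0c0: 76 / 8 / 9
  c2 r0c0: 140 / 8 / 8

register = 8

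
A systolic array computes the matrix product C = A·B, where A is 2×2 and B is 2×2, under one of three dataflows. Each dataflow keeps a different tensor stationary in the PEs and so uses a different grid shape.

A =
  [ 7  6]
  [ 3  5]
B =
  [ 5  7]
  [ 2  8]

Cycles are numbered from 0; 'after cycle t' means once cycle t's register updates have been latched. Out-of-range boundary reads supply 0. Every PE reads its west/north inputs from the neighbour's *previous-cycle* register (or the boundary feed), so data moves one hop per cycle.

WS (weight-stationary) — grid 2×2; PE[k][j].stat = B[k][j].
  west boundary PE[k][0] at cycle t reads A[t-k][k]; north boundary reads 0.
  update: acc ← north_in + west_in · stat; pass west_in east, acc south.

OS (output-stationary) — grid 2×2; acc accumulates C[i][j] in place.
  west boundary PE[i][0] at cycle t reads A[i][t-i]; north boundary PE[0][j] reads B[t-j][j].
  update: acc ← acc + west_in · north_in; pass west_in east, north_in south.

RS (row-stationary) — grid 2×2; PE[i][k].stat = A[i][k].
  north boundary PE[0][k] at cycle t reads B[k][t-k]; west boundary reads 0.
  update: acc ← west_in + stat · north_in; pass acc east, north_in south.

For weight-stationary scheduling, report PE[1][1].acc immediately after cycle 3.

PE[1][1].acc = 61

WS on a 2×2 grid — tracing PE[1][1] and its feeders:
  step 0 · PE0,1: acc=0; fwd→0 fwd↓0
  step 0 · PE1,0: acc=0; fwd→0 fwd↓0
  step 0 · PE1,1: acc=0; fwd→0 fwd↓0
  step 1 · PE0,1: acc=49; fwd→7 fwd↓49
  step 1 · PE1,0: acc=47; fwd→6 fwd↓47
  step 1 · PE1,1: acc=0; fwd→0 fwd↓0
  step 2 · PE0,1: acc=21; fwd→3 fwd↓21
  step 2 · PE1,0: acc=25; fwd→5 fwd↓25
  step 2 · PE1,1: acc=97; fwd→6 fwd↓97
  step 3 · PE0,1: acc=0; fwd→0 fwd↓0
  step 3 · PE1,0: acc=0; fwd→0 fwd↓0
  step 3 · PE1,1: acc=61; fwd→5 fwd↓61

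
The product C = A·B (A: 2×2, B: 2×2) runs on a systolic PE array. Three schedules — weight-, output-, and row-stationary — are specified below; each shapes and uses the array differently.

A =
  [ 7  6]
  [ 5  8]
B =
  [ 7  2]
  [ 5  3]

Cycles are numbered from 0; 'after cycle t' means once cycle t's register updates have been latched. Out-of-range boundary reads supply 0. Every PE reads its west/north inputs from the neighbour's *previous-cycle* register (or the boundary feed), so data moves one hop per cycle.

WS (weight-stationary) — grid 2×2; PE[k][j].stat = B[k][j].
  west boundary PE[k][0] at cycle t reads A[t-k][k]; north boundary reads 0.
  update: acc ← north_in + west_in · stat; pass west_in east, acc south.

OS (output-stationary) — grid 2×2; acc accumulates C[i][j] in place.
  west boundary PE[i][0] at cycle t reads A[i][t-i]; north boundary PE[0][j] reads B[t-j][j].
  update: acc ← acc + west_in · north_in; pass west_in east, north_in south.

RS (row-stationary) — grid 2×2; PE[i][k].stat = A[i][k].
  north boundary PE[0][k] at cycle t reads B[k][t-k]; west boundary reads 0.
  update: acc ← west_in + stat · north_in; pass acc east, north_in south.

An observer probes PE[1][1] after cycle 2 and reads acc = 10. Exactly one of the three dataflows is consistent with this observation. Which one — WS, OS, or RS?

Under WS (2×2), PE[1][1]:
  step 0 · PE1,1: acc=0; fwd→0 fwd↓0
  step 1 · PE1,1: acc=0; fwd→0 fwd↓0
  step 2 · PE1,1: acc=32; fwd→6 fwd↓32
Under OS (2×2), PE[1][1]:
  step 0 · PE1,1: acc=0; fwd→0 fwd↓0
  step 1 · PE1,1: acc=0; fwd→0 fwd↓0
  step 2 · PE1,1: acc=10; fwd→5 fwd↓2
Under RS (2×2), PE[1][1]:
  step 0 · PE1,1: acc=0; fwd→0 fwd↓0
  step 1 · PE1,1: acc=0; fwd→0 fwd↓0
  step 2 · PE1,1: acc=75; fwd→75 fwd↓5

dataflow = OS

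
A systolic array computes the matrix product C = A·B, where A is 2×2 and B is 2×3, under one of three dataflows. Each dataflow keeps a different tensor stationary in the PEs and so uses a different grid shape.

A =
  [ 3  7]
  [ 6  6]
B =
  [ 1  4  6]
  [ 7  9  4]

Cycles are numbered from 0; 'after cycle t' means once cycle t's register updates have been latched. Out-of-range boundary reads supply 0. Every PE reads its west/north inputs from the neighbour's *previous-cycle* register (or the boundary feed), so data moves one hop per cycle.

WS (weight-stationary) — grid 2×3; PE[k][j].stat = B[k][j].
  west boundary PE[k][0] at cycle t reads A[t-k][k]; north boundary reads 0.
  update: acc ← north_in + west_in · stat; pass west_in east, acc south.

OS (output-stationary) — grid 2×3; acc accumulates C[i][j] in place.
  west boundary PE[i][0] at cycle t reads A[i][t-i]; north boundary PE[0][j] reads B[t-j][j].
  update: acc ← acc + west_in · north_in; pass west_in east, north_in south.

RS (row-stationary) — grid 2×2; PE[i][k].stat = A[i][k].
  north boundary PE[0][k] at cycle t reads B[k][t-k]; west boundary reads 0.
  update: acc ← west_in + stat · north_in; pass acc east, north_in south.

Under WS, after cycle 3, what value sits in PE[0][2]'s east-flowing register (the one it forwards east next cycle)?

register = 6

WS 2×3: PE[0][2] cycle-by-cycle (with neighbour feeds):
  after 0 — PE[0][1] acc=0, pass-E 0, pass-S 0
  after 0 — PE[0][2] acc=0, pass-E 0, pass-S 0
  after 1 — PE[0][1] acc=12, pass-E 3, pass-S 12
  after 1 — PE[0][2] acc=0, pass-E 0, pass-S 0
  after 2 — PE[0][1] acc=24, pass-E 6, pass-S 24
  after 2 — PE[0][2] acc=18, pass-E 3, pass-S 18
  after 3 — PE[0][1] acc=0, pass-E 0, pass-S 0
  after 3 — PE[0][2] acc=36, pass-E 6, pass-S 36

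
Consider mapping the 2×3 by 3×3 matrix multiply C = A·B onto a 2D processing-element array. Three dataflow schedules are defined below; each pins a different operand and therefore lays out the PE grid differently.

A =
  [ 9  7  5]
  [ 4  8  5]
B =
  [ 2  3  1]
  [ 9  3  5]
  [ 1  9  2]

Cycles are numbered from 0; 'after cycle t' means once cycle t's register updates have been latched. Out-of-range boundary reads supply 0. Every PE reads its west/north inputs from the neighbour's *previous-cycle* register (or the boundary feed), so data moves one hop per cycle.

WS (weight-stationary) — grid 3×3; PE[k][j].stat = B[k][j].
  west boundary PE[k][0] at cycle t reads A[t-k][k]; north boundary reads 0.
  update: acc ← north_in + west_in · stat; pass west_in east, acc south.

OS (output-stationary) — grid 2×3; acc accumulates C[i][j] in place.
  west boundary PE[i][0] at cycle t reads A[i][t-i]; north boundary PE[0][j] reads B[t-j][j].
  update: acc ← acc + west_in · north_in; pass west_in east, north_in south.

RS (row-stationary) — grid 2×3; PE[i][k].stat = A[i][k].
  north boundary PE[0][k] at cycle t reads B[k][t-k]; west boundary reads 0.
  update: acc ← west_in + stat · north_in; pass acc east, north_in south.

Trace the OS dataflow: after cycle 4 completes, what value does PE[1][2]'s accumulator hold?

OS 2×3: PE[1][2] cycle-by-cycle (with neighbour feeds):
  c0 r0c2: 0 / 0 / 0
  c0 r1c1: 0 / 0 / 0
  c0 r1c2: 0 / 0 / 0
  c1 r0c2: 0 / 0 / 0
  c1 r1c1: 0 / 0 / 0
  c1 r1c2: 0 / 0 / 0
  c2 r0c2: 9 / 9 / 1
  c2 r1c1: 12 / 4 / 3
  c2 r1c2: 0 / 0 / 0
  c3 r0c2: 44 / 7 / 5
  c3 r1c1: 36 / 8 / 3
  c3 r1c2: 4 / 4 / 1
  c4 r0c2: 54 / 5 / 2
  c4 r1c1: 81 / 5 / 9
  c4 r1c2: 44 / 8 / 5

PE[1][2].acc = 44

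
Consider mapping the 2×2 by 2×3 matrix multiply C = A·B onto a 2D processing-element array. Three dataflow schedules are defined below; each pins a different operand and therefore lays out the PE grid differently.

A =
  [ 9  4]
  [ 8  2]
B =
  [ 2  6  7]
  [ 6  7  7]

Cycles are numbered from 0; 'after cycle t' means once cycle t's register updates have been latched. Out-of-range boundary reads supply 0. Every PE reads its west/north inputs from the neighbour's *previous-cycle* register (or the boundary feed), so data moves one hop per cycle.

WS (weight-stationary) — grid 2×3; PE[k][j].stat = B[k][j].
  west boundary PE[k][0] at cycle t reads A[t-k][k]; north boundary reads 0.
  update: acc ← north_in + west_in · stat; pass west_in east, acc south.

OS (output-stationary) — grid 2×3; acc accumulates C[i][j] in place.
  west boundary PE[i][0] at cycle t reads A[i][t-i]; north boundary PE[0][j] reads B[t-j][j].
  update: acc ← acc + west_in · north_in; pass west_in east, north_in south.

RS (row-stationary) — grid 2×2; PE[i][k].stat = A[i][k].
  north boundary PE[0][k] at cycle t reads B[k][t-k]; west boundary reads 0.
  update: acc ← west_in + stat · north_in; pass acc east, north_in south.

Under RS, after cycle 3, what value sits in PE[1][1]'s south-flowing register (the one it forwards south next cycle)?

RS 2×2: PE[1][1] cycle-by-cycle (with neighbour feeds):
  c0 r0c1: 0 / 0 / 0
  c0 r1c0: 0 / 0 / 0
  c0 r1c1: 0 / 0 / 0
  c1 r0c1: 42 / 42 / 6
  c1 r1c0: 16 / 16 / 2
  c1 r1c1: 0 / 0 / 0
  c2 r0c1: 82 / 82 / 7
  c2 r1c0: 48 / 48 / 6
  c2 r1c1: 28 / 28 / 6
  c3 r0c1: 91 / 91 / 7
  c3 r1c0: 56 / 56 / 7
  c3 r1c1: 62 / 62 / 7

register = 7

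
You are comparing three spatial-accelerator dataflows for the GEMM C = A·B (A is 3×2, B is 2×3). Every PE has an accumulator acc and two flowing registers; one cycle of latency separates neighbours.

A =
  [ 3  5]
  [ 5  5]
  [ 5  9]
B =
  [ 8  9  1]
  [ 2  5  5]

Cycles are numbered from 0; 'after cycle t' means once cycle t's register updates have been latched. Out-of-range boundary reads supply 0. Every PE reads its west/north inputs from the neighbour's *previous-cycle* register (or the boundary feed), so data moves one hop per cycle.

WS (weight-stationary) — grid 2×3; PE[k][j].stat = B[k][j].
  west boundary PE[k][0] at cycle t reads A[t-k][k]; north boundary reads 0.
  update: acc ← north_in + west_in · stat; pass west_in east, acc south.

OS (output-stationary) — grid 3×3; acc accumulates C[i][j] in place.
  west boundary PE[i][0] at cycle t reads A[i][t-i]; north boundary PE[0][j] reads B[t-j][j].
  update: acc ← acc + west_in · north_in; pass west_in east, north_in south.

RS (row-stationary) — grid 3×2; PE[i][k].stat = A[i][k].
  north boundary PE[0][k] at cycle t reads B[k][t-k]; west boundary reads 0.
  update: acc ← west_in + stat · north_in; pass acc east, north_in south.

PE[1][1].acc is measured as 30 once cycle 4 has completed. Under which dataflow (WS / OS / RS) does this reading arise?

dataflow = RS

WS [2×3] PE[1][1] across cycles:
  [0] (1,1) acc=0 (h:0 v:0)
  [1] (1,1) acc=0 (h:0 v:0)
  [2] (1,1) acc=52 (h:5 v:52)
  [3] (1,1) acc=70 (h:5 v:70)
  [4] (1,1) acc=90 (h:9 v:90)
OS [3×3] PE[1][1] across cycles:
  [0] (1,1) acc=0 (h:0 v:0)
  [1] (1,1) acc=0 (h:0 v:0)
  [2] (1,1) acc=45 (h:5 v:9)
  [3] (1,1) acc=70 (h:5 v:5)
  [4] (1,1) acc=70 (h:0 v:0)
RS [3×2] PE[1][1] across cycles:
  [0] (1,1) acc=0 (h:0 v:0)
  [1] (1,1) acc=0 (h:0 v:0)
  [2] (1,1) acc=50 (h:50 v:2)
  [3] (1,1) acc=70 (h:70 v:5)
  [4] (1,1) acc=30 (h:30 v:5)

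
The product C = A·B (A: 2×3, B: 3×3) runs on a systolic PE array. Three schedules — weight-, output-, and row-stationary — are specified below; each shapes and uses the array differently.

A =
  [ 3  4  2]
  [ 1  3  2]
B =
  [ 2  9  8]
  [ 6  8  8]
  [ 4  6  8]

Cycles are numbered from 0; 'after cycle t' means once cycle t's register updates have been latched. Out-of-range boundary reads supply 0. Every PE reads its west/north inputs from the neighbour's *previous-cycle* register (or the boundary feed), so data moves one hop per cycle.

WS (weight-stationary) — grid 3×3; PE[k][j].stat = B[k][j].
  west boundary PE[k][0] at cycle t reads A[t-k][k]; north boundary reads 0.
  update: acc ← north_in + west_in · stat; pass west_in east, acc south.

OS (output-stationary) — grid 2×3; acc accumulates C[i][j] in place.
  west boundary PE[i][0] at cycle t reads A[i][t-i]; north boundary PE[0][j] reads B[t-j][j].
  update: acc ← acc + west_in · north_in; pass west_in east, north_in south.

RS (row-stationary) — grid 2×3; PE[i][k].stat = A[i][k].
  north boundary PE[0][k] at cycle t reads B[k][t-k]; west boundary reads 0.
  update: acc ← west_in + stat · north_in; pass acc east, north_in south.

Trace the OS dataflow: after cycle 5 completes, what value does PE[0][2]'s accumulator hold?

PE[0][2].acc = 72

OS 2×3: PE[0][2] cycle-by-cycle (with neighbour feeds):
  [0] (0,1) acc=0 (h:0 v:0)
  [0] (0,2) acc=0 (h:0 v:0)
  [1] (0,1) acc=27 (h:3 v:9)
  [1] (0,2) acc=0 (h:0 v:0)
  [2] (0,1) acc=59 (h:4 v:8)
  [2] (0,2) acc=24 (h:3 v:8)
  [3] (0,1) acc=71 (h:2 v:6)
  [3] (0,2) acc=56 (h:4 v:8)
  [4] (0,1) acc=71 (h:0 v:0)
  [4] (0,2) acc=72 (h:2 v:8)
  [5] (0,1) acc=71 (h:0 v:0)
  [5] (0,2) acc=72 (h:0 v:0)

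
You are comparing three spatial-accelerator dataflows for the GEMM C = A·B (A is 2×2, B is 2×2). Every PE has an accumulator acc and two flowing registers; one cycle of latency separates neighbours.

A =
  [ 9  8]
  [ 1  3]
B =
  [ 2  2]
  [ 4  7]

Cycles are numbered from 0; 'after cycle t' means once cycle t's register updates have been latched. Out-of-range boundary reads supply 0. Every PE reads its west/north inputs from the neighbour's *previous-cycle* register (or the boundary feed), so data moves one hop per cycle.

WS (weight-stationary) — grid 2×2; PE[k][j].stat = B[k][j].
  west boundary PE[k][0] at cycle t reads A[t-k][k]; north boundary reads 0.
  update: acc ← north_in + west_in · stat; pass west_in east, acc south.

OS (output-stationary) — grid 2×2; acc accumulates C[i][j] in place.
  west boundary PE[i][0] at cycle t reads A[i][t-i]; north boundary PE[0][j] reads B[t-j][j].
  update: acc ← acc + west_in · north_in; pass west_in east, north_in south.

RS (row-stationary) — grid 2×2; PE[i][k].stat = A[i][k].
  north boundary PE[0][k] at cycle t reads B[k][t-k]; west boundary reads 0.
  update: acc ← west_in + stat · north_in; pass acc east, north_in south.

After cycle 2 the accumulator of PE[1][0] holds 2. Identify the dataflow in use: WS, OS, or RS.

dataflow = RS

WS (2×2 grid), PE[1][0]:
  @0  [1,0]  acc 0  |  →0  ↓0
  @1  [1,0]  acc 50  |  →8  ↓50
  @2  [1,0]  acc 14  |  →3  ↓14
OS (2×2 grid), PE[1][0]:
  @0  [1,0]  acc 0  |  →0  ↓0
  @1  [1,0]  acc 2  |  →1  ↓2
  @2  [1,0]  acc 14  |  →3  ↓4
RS (2×2 grid), PE[1][0]:
  @0  [1,0]  acc 0  |  →0  ↓0
  @1  [1,0]  acc 2  |  →2  ↓2
  @2  [1,0]  acc 2  |  →2  ↓2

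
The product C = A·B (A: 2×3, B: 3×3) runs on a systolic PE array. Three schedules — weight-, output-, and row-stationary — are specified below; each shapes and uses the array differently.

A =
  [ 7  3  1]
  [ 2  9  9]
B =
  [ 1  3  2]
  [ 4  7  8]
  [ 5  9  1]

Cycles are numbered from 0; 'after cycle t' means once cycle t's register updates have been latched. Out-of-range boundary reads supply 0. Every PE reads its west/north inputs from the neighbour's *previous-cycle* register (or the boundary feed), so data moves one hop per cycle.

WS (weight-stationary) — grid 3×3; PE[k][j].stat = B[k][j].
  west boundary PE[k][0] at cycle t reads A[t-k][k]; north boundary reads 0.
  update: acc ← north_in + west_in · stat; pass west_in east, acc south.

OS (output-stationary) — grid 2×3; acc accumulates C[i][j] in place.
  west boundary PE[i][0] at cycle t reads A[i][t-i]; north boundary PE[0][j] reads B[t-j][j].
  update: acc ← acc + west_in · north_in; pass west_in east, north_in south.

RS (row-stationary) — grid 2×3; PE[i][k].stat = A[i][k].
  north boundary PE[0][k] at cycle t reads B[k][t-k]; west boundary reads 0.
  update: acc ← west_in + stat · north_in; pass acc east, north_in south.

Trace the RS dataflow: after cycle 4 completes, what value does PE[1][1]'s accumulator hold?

PE[1][1].acc = 76

Tracing RS — 2×3 array, target PE[1][1]:
  c0 r0c1: 0 / 0 / 0
  c0 r1c0: 0 / 0 / 0
  c0 r1c1: 0 / 0 / 0
  c1 r0c1: 19 / 19 / 4
  c1 r1c0: 2 / 2 / 1
  c1 r1c1: 0 / 0 / 0
  c2 r0c1: 42 / 42 / 7
  c2 r1c0: 6 / 6 / 3
  c2 r1c1: 38 / 38 / 4
  c3 r0c1: 38 / 38 / 8
  c3 r1c0: 4 / 4 / 2
  c3 r1c1: 69 / 69 / 7
  c4 r0c1: 0 / 0 / 0
  c4 r1c0: 0 / 0 / 0
  c4 r1c1: 76 / 76 / 8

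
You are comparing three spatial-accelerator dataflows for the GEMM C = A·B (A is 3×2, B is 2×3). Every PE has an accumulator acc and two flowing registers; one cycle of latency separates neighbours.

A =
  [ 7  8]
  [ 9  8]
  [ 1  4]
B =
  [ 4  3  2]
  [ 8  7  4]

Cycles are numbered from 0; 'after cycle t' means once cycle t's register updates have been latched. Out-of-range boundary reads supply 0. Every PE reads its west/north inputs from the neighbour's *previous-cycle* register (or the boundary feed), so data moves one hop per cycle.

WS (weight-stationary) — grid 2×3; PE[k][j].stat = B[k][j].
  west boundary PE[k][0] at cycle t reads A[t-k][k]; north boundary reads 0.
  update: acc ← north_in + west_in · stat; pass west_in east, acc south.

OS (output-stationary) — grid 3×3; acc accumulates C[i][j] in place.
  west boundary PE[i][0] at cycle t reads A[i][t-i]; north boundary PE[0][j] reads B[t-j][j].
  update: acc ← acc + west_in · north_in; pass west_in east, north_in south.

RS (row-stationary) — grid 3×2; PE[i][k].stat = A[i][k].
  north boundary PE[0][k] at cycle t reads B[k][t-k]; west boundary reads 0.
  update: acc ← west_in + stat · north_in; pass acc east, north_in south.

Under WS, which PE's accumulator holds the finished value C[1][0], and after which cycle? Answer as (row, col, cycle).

WS: C[1][0] accumulates in PE[1][0]:
  step 0 · PE1,0: acc=0; fwd→0 fwd↓0
  step 1 · PE1,0: acc=92; fwd→8 fwd↓92
  step 2 · PE1,0: acc=100; fwd→8 fwd↓100

(row, col, cycle) = (1, 0, 2)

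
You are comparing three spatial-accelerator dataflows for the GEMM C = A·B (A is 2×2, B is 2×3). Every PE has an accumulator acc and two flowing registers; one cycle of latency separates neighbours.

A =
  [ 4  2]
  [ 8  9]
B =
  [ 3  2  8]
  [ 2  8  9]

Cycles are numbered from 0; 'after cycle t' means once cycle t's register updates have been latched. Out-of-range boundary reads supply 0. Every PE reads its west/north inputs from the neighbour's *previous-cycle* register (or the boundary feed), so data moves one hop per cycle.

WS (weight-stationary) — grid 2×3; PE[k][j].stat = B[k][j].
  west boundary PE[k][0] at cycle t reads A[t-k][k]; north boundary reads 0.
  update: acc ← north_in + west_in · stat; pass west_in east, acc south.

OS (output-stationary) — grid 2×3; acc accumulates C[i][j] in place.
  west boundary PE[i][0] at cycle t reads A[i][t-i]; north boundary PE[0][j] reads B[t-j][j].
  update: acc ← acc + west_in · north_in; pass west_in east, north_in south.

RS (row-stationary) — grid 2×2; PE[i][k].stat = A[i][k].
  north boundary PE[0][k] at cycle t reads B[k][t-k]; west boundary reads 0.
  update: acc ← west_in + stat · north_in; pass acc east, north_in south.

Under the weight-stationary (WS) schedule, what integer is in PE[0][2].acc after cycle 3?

PE[0][2].acc = 64

WS 2×3: PE[0][2] cycle-by-cycle (with neighbour feeds):
  t=0 PE[0][1]: acc=0 h=0 v=0
  t=0 PE[0][2]: acc=0 h=0 v=0
  t=1 PE[0][1]: acc=8 h=4 v=8
  t=1 PE[0][2]: acc=0 h=0 v=0
  t=2 PE[0][1]: acc=16 h=8 v=16
  t=2 PE[0][2]: acc=32 h=4 v=32
  t=3 PE[0][1]: acc=0 h=0 v=0
  t=3 PE[0][2]: acc=64 h=8 v=64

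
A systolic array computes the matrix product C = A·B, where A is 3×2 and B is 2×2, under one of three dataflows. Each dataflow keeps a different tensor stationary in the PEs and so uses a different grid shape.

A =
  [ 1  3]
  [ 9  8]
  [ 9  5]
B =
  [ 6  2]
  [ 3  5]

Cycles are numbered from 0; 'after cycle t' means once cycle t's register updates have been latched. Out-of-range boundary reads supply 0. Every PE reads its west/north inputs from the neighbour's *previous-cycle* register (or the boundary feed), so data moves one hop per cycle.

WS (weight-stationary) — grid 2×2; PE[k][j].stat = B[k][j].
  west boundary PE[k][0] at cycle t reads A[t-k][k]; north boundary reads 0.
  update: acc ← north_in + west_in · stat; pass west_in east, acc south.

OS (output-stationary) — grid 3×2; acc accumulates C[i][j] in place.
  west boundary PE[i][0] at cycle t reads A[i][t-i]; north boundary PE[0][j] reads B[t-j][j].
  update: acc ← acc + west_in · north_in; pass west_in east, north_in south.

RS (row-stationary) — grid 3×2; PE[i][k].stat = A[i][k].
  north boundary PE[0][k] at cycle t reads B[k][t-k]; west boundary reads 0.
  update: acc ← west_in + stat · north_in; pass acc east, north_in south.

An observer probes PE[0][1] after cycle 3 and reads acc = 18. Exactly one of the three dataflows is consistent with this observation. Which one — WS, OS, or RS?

Under WS (2×2), PE[0][1]:
  step 0 · PE0,1: acc=0; fwd→0 fwd↓0
  step 1 · PE0,1: acc=2; fwd→1 fwd↓2
  step 2 · PE0,1: acc=18; fwd→9 fwd↓18
  step 3 · PE0,1: acc=18; fwd→9 fwd↓18
Under OS (3×2), PE[0][1]:
  step 0 · PE0,1: acc=0; fwd→0 fwd↓0
  step 1 · PE0,1: acc=2; fwd→1 fwd↓2
  step 2 · PE0,1: acc=17; fwd→3 fwd↓5
  step 3 · PE0,1: acc=17; fwd→0 fwd↓0
Under RS (3×2), PE[0][1]:
  step 0 · PE0,1: acc=0; fwd→0 fwd↓0
  step 1 · PE0,1: acc=15; fwd→15 fwd↓3
  step 2 · PE0,1: acc=17; fwd→17 fwd↓5
  step 3 · PE0,1: acc=0; fwd→0 fwd↓0

dataflow = WS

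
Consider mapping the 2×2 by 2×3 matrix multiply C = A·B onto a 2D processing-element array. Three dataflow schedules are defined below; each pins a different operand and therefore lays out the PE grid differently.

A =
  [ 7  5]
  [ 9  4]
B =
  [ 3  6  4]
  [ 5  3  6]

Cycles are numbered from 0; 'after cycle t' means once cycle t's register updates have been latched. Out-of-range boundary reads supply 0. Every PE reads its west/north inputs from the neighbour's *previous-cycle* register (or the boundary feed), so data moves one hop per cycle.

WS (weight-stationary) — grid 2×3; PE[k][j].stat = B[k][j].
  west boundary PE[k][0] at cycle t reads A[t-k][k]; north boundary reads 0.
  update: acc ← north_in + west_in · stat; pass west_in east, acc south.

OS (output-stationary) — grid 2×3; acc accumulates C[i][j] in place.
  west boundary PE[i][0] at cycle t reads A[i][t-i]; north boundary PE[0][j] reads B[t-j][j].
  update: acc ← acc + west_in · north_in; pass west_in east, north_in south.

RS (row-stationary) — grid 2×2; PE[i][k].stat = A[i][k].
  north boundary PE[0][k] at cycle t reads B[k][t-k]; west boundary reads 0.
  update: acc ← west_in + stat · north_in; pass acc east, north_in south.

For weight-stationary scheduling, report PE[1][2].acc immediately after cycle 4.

PE[1][2].acc = 60

WS 2×3: PE[1][2] cycle-by-cycle (with neighbour feeds):
  step 0 · PE0,2: acc=0; fwd→0 fwd↓0
  step 0 · PE1,1: acc=0; fwd→0 fwd↓0
  step 0 · PE1,2: acc=0; fwd→0 fwd↓0
  step 1 · PE0,2: acc=0; fwd→0 fwd↓0
  step 1 · PE1,1: acc=0; fwd→0 fwd↓0
  step 1 · PE1,2: acc=0; fwd→0 fwd↓0
  step 2 · PE0,2: acc=28; fwd→7 fwd↓28
  step 2 · PE1,1: acc=57; fwd→5 fwd↓57
  step 2 · PE1,2: acc=0; fwd→0 fwd↓0
  step 3 · PE0,2: acc=36; fwd→9 fwd↓36
  step 3 · PE1,1: acc=66; fwd→4 fwd↓66
  step 3 · PE1,2: acc=58; fwd→5 fwd↓58
  step 4 · PE0,2: acc=0; fwd→0 fwd↓0
  step 4 · PE1,1: acc=0; fwd→0 fwd↓0
  step 4 · PE1,2: acc=60; fwd→4 fwd↓60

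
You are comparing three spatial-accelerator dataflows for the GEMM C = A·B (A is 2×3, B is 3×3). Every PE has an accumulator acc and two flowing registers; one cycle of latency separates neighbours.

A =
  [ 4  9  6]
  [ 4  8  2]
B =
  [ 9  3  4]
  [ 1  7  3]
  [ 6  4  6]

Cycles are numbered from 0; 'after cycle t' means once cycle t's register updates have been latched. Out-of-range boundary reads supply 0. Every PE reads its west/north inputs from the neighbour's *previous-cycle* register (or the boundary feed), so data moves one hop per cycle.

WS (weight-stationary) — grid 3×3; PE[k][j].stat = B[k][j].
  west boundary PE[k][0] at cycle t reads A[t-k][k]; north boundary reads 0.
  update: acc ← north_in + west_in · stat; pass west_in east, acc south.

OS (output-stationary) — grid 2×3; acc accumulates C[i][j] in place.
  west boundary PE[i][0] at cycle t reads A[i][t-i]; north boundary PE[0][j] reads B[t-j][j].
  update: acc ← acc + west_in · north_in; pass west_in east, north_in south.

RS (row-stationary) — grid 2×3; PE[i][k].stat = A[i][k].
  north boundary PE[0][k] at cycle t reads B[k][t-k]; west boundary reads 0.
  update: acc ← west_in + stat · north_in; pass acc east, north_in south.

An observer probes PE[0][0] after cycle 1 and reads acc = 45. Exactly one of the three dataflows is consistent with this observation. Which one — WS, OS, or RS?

Under WS (3×3), PE[0][0]:
  c0 r0c0: 36 / 4 / 36
  c1 r0c0: 36 / 4 / 36
Under OS (2×3), PE[0][0]:
  c0 r0c0: 36 / 4 / 9
  c1 r0c0: 45 / 9 / 1
Under RS (2×3), PE[0][0]:
  c0 r0c0: 36 / 36 / 9
  c1 r0c0: 12 / 12 / 3

dataflow = OS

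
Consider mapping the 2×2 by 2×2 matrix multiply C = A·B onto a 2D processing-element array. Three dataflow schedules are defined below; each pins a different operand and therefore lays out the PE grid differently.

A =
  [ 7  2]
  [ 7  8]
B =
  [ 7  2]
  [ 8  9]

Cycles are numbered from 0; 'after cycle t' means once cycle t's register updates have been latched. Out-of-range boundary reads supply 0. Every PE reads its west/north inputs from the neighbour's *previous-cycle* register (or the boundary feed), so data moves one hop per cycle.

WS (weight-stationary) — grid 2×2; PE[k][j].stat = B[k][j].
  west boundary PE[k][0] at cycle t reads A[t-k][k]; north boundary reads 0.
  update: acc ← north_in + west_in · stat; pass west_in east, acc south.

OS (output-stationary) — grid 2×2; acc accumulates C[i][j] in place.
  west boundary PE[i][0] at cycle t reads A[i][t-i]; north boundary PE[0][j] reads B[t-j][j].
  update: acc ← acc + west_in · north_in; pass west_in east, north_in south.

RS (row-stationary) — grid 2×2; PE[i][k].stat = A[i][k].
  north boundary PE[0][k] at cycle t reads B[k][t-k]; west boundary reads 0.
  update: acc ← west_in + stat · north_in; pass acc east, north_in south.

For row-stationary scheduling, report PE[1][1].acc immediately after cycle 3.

PE[1][1].acc = 86

Tracing RS — 2×2 array, target PE[1][1]:
  @0  [0,1]  acc 0  |  →0  ↓0
  @0  [1,0]  acc 0  |  →0  ↓0
  @0  [1,1]  acc 0  |  →0  ↓0
  @1  [0,1]  acc 65  |  →65  ↓8
  @1  [1,0]  acc 49  |  →49  ↓7
  @1  [1,1]  acc 0  |  →0  ↓0
  @2  [0,1]  acc 32  |  →32  ↓9
  @2  [1,0]  acc 14  |  →14  ↓2
  @2  [1,1]  acc 113  |  →113  ↓8
  @3  [0,1]  acc 0  |  →0  ↓0
  @3  [1,0]  acc 0  |  →0  ↓0
  @3  [1,1]  acc 86  |  →86  ↓9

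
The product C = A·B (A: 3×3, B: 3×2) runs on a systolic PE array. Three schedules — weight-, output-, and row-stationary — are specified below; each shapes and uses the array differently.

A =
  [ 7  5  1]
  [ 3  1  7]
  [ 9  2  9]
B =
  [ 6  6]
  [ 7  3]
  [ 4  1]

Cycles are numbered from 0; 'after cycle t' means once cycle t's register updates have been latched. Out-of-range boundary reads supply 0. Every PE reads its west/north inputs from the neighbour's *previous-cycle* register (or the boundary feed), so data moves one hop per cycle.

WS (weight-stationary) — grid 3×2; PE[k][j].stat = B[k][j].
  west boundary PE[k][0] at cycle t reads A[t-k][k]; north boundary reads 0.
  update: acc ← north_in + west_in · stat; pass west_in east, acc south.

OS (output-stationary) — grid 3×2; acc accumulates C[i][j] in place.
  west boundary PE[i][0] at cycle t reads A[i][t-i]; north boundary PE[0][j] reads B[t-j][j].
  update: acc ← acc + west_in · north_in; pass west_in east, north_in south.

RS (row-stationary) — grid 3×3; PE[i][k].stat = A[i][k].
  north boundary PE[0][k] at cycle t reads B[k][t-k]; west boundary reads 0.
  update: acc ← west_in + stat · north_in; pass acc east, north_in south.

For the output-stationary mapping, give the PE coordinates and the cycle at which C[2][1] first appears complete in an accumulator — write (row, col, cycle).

OS: C[2][1] accumulates in PE[2][1]:
  c0 r2c1: 0 / 0 / 0
  c1 r2c1: 0 / 0 / 0
  c2 r2c1: 0 / 0 / 0
  c3 r2c1: 54 / 9 / 6
  c4 r2c1: 60 / 2 / 3
  c5 r2c1: 69 / 9 / 1

(row, col, cycle) = (2, 1, 5)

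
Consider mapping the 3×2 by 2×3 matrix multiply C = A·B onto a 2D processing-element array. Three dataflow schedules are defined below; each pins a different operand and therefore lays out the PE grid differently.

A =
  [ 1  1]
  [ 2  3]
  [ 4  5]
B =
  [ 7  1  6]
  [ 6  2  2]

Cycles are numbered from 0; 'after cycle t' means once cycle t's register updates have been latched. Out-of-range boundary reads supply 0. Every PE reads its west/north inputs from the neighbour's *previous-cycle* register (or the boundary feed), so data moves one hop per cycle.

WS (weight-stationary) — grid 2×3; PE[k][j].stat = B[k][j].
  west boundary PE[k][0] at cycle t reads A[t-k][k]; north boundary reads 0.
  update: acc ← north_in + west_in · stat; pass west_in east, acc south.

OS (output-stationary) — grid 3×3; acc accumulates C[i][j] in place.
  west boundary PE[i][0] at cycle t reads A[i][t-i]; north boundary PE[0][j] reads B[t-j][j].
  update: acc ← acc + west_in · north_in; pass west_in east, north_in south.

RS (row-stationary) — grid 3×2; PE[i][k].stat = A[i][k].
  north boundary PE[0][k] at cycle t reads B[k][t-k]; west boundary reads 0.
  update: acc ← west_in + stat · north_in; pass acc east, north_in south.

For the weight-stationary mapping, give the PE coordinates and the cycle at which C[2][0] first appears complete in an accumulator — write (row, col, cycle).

Under WS, C[2][0] lands at PE[1][0]:
  @0  [1,0]  acc 0  |  →0  ↓0
  @1  [1,0]  acc 13  |  →1  ↓13
  @2  [1,0]  acc 32  |  →3  ↓32
  @3  [1,0]  acc 58  |  →5  ↓58

(row, col, cycle) = (1, 0, 3)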